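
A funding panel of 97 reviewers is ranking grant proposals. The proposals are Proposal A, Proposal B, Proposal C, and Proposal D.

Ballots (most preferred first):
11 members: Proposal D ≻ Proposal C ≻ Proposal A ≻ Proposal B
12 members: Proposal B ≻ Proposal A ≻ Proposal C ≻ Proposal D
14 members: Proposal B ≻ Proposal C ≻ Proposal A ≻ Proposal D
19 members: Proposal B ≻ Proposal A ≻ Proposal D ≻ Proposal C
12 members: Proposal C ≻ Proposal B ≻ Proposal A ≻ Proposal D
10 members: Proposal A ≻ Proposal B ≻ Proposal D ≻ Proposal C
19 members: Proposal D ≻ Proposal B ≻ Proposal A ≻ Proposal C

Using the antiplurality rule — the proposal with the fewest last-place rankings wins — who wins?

Last-place votes: Proposal A 0, Proposal B 11, Proposal C 48, Proposal D 38.

Proposal A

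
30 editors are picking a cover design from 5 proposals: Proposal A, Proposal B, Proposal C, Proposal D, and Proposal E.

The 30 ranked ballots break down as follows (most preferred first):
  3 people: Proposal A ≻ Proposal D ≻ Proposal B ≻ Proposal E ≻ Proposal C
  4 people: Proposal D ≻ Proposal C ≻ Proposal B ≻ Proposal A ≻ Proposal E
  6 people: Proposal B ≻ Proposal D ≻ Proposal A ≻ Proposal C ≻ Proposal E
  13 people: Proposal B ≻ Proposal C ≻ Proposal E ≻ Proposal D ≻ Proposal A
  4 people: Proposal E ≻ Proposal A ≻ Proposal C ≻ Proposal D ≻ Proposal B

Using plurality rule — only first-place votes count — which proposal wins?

First-place votes: Proposal A 3, Proposal B 19, Proposal C 0, Proposal D 4, Proposal E 4.

Proposal B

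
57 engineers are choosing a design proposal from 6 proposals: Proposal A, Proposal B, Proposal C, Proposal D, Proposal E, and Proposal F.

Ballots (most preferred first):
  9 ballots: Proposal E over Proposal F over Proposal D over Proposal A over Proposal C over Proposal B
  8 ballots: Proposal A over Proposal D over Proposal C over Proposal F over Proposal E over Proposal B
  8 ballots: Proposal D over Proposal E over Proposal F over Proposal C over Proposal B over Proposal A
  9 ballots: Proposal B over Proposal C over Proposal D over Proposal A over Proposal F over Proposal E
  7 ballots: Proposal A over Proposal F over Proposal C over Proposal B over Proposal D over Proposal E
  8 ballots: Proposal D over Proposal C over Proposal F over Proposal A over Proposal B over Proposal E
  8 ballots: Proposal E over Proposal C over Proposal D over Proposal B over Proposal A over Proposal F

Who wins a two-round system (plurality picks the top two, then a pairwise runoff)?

Proposal D

Round 1 first-place votes: Proposal A 15, Proposal B 9, Proposal C 0, Proposal D 16, Proposal E 17, Proposal F 0. Proposal E and Proposal D advance.
Runoff: Proposal E is ranked above Proposal D on 17 ballots, Proposal D above Proposal E on 40.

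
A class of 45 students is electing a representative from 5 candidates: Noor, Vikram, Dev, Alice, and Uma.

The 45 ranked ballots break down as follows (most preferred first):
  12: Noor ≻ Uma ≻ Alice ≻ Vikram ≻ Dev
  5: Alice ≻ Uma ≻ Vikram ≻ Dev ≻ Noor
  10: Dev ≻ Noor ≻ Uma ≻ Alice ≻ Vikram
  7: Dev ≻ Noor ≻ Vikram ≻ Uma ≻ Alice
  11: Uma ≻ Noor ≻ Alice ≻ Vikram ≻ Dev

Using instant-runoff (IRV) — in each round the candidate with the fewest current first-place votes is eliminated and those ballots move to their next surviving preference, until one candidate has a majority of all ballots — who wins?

Round 1: Noor 12, Vikram 0, Dev 17, Alice 5, Uma 11. Vikram eliminated.
Round 2: Noor 12, Dev 17, Alice 5, Uma 11. Alice eliminated.
Round 3: Noor 12, Dev 17, Uma 16. Noor eliminated.
Round 4: Dev 17, Uma 28. Uma has a majority (≥23).

Uma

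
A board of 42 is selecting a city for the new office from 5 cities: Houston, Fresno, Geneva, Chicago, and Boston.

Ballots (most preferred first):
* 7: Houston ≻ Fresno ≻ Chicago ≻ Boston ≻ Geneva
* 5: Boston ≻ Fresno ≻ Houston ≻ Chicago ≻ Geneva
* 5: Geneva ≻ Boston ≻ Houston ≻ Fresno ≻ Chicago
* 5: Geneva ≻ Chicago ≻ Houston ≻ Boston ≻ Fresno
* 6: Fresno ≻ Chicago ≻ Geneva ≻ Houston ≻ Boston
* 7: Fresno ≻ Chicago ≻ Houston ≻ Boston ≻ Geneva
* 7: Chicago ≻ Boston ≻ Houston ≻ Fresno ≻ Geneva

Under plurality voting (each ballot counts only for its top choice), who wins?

First-place votes: Houston 7, Fresno 13, Geneva 10, Chicago 7, Boston 5.

Fresno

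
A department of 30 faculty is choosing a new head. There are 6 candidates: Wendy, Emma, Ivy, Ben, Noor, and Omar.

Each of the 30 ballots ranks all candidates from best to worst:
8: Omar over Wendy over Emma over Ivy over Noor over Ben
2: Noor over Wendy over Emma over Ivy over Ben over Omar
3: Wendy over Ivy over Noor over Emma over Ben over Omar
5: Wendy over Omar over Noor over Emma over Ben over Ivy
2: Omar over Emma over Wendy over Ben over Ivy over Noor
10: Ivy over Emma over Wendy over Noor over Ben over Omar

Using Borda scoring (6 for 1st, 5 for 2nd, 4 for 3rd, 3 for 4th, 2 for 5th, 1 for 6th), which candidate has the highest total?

Wendy: 8×5 + 2×5 + 3×6 + 5×6 + 2×4 + 10×4 = 146
Emma: 8×4 + 2×4 + 3×3 + 5×3 + 2×5 + 10×5 = 124
Ivy: 8×3 + 2×3 + 3×5 + 5×1 + 2×2 + 10×6 = 114
Ben: 8×1 + 2×2 + 3×2 + 5×2 + 2×3 + 10×2 = 54
Noor: 8×2 + 2×6 + 3×4 + 5×4 + 2×1 + 10×3 = 92
Omar: 8×6 + 2×1 + 3×1 + 5×5 + 2×6 + 10×1 = 100

Wendy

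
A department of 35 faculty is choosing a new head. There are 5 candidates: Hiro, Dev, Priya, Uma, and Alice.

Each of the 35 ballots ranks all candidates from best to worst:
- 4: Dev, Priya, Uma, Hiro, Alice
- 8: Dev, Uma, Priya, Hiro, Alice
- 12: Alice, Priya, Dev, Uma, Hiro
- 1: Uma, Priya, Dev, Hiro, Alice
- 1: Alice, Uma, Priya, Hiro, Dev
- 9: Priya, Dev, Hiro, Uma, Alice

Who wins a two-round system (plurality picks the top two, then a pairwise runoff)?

Round 1 first-place votes: Hiro 0, Dev 12, Priya 9, Uma 1, Alice 13. Alice and Dev advance.
Runoff: Alice is ranked above Dev on 13 ballots, Dev above Alice on 22.

Dev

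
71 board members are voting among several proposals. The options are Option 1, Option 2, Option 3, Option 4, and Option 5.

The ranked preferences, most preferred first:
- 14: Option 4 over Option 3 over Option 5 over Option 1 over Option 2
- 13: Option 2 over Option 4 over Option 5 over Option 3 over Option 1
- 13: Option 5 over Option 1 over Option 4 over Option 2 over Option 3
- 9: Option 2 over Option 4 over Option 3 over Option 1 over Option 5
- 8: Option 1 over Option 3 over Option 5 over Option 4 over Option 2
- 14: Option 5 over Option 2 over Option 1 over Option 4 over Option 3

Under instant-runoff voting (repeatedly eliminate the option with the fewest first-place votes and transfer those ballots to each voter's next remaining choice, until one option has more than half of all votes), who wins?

Option 5

Round 1: Option 1 8, Option 2 22, Option 3 0, Option 4 14, Option 5 27. Option 3 eliminated.
Round 2: Option 1 8, Option 2 22, Option 4 14, Option 5 27. Option 1 eliminated.
Round 3: Option 2 22, Option 4 14, Option 5 35. Option 4 eliminated.
Round 4: Option 2 22, Option 5 49. Option 5 has a majority (≥36).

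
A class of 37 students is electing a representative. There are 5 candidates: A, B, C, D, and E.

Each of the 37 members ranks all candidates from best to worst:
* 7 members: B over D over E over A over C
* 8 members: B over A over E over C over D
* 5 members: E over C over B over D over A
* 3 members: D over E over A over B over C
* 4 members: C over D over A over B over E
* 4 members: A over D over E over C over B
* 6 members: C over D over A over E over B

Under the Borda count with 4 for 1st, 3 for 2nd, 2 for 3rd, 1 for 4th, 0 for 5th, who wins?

A: 7×1 + 8×3 + 5×0 + 3×2 + 4×2 + 4×4 + 6×2 = 73
B: 7×4 + 8×4 + 5×2 + 3×1 + 4×1 + 4×0 + 6×0 = 77
C: 7×0 + 8×1 + 5×3 + 3×0 + 4×4 + 4×1 + 6×4 = 67
D: 7×3 + 8×0 + 5×1 + 3×4 + 4×3 + 4×3 + 6×3 = 80
E: 7×2 + 8×2 + 5×4 + 3×3 + 4×0 + 4×2 + 6×1 = 73

D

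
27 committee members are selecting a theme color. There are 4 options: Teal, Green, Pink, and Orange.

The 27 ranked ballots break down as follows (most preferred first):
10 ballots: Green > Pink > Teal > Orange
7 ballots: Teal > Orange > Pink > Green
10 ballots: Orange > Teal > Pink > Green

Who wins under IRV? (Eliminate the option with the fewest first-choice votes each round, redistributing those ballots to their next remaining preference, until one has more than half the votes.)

Orange

Round 1: Teal 7, Green 10, Pink 0, Orange 10. Pink eliminated.
Round 2: Teal 7, Green 10, Orange 10. Teal eliminated.
Round 3: Green 10, Orange 17. Orange has a majority (≥14).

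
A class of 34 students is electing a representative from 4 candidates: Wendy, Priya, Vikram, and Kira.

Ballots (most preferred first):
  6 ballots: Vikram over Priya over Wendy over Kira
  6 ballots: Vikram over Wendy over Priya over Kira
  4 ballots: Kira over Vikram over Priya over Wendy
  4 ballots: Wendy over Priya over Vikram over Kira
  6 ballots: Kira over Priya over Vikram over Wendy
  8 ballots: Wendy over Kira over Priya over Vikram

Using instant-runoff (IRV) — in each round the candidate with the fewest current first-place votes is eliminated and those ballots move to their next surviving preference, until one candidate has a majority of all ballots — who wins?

Round 1: Wendy 12, Priya 0, Vikram 12, Kira 10. Priya eliminated.
Round 2: Wendy 12, Vikram 12, Kira 10. Kira eliminated.
Round 3: Wendy 12, Vikram 22. Vikram has a majority (≥18).

Vikram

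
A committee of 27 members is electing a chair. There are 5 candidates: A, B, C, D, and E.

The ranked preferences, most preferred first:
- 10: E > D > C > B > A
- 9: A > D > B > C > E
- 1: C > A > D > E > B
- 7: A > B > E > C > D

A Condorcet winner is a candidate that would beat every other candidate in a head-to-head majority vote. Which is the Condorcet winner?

A vs B: 17–10
A vs C: 16–11
A vs D: 17–10
A vs E: 17–10
A beats every other candidate.

A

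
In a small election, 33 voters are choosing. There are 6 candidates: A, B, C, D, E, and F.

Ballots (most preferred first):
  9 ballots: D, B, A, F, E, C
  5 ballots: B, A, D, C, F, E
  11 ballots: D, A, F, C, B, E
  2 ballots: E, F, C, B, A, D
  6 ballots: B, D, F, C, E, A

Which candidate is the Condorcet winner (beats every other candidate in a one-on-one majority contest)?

D vs A: 26–7
D vs B: 20–13
D vs C: 31–2
D vs E: 31–2
D vs F: 31–2
D beats every other candidate.

D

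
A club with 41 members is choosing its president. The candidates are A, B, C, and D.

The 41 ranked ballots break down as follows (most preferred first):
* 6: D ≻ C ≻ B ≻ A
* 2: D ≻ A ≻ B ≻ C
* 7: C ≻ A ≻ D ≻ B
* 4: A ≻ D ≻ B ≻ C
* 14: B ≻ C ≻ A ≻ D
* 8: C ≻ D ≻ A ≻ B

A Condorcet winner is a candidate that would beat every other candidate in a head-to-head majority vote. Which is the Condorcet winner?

C

C vs A: 35–6
C vs B: 21–20
C vs D: 29–12
C beats every other candidate.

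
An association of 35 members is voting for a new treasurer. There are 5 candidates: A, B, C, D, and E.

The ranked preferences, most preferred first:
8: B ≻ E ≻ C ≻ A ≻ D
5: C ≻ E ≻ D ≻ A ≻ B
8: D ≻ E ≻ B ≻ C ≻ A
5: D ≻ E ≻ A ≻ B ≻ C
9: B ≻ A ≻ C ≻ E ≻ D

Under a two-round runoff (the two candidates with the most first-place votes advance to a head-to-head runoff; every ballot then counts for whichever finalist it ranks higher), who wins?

D

Round 1 first-place votes: A 0, B 17, C 5, D 13, E 0. B and D advance.
Runoff: B is ranked above D on 17 ballots, D above B on 18.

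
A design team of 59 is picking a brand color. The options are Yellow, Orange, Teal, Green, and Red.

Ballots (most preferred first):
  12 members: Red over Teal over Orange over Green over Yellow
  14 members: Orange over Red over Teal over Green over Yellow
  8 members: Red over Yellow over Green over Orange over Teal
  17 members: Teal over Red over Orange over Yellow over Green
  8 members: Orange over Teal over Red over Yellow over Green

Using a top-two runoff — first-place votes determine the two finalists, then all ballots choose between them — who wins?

Round 1 first-place votes: Yellow 0, Orange 22, Teal 17, Green 0, Red 20. Orange and Red advance.
Runoff: Orange is ranked above Red on 22 ballots, Red above Orange on 37.

Red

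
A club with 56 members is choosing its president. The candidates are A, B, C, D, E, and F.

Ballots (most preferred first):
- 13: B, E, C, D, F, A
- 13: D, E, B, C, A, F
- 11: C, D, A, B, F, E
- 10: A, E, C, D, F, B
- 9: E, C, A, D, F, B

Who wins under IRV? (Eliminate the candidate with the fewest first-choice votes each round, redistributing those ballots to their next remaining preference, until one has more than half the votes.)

Round 1: A 10, B 13, C 11, D 13, E 9, F 0. F eliminated.
Round 2: A 10, B 13, C 11, D 13, E 9. E eliminated.
Round 3: A 10, B 13, C 20, D 13. A eliminated.
Round 4: B 13, C 30, D 13. C has a majority (≥29).

C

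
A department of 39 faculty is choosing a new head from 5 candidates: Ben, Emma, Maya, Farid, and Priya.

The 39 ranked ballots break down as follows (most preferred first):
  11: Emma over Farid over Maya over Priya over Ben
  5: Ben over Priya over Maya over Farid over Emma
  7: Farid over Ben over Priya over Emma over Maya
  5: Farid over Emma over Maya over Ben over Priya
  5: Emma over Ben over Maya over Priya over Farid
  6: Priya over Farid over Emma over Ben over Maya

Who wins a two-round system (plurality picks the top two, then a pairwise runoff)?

Round 1 first-place votes: Ben 5, Emma 16, Maya 0, Farid 12, Priya 6. Emma and Farid advance.
Runoff: Emma is ranked above Farid on 16 ballots, Farid above Emma on 23.

Farid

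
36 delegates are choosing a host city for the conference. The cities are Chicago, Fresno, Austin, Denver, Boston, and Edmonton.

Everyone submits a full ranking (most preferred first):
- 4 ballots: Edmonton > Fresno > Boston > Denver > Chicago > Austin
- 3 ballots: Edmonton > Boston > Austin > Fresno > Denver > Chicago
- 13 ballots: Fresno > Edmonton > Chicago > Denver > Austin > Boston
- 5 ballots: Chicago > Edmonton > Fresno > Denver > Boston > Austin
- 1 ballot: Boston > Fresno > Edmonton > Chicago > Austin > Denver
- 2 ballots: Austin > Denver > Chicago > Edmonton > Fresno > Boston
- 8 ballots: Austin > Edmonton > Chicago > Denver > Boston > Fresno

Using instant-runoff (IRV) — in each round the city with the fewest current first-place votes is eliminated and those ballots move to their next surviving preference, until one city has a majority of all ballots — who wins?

Edmonton

Round 1: Chicago 5, Fresno 13, Austin 10, Denver 0, Boston 1, Edmonton 7. Denver eliminated.
Round 2: Chicago 5, Fresno 13, Austin 10, Boston 1, Edmonton 7. Boston eliminated.
Round 3: Chicago 5, Fresno 14, Austin 10, Edmonton 7. Chicago eliminated.
Round 4: Fresno 14, Austin 10, Edmonton 12. Austin eliminated.
Round 5: Fresno 14, Edmonton 22. Edmonton has a majority (≥19).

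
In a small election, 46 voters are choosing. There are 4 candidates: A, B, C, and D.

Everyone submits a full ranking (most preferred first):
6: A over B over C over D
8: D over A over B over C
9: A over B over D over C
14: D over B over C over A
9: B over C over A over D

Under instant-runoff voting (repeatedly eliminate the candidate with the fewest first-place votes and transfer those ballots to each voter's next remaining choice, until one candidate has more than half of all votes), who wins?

Round 1: A 15, B 9, C 0, D 22. C eliminated.
Round 2: A 15, B 9, D 22. B eliminated.
Round 3: A 24, D 22. A has a majority (≥24).

A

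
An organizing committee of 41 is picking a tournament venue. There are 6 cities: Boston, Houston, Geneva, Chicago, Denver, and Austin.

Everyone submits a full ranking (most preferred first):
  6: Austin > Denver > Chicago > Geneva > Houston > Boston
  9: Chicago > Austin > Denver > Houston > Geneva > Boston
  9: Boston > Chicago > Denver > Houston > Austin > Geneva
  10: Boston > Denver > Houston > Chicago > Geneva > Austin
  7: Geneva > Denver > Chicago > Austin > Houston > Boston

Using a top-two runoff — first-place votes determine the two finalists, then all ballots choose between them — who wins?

Chicago

Round 1 first-place votes: Boston 19, Houston 0, Geneva 7, Chicago 9, Denver 0, Austin 6. Boston and Chicago advance.
Runoff: Boston is ranked above Chicago on 19 ballots, Chicago above Boston on 22.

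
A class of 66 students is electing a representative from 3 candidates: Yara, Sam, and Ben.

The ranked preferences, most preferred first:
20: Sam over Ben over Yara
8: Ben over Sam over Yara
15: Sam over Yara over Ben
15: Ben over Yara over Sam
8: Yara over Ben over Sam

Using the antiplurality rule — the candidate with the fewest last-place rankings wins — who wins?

Last-place votes: Yara 28, Sam 23, Ben 15.

Ben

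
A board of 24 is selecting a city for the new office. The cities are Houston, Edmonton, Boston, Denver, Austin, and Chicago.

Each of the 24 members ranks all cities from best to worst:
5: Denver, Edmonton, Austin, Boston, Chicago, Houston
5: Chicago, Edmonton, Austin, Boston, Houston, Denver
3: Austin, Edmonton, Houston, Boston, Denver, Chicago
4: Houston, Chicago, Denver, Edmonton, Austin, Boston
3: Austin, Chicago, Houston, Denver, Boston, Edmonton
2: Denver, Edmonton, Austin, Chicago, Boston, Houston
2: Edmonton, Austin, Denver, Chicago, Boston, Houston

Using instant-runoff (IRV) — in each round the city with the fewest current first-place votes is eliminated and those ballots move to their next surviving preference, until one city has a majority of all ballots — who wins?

Austin

Round 1: Houston 4, Edmonton 2, Boston 0, Denver 7, Austin 6, Chicago 5. Boston eliminated.
Round 2: Houston 4, Edmonton 2, Denver 7, Austin 6, Chicago 5. Edmonton eliminated.
Round 3: Houston 4, Denver 7, Austin 8, Chicago 5. Houston eliminated.
Round 4: Denver 7, Austin 8, Chicago 9. Denver eliminated.
Round 5: Austin 15, Chicago 9. Austin has a majority (≥13).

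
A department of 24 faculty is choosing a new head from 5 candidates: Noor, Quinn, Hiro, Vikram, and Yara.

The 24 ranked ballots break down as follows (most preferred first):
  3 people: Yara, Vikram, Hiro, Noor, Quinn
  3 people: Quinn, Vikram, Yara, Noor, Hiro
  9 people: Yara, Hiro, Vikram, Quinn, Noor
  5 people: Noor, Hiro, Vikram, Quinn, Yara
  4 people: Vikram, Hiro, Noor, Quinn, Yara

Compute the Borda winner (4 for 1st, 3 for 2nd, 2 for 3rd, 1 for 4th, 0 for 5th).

Noor: 3×1 + 3×1 + 9×0 + 5×4 + 4×2 = 34
Quinn: 3×0 + 3×4 + 9×1 + 5×1 + 4×1 = 30
Hiro: 3×2 + 3×0 + 9×3 + 5×3 + 4×3 = 60
Vikram: 3×3 + 3×3 + 9×2 + 5×2 + 4×4 = 62
Yara: 3×4 + 3×2 + 9×4 + 5×0 + 4×0 = 54

Vikram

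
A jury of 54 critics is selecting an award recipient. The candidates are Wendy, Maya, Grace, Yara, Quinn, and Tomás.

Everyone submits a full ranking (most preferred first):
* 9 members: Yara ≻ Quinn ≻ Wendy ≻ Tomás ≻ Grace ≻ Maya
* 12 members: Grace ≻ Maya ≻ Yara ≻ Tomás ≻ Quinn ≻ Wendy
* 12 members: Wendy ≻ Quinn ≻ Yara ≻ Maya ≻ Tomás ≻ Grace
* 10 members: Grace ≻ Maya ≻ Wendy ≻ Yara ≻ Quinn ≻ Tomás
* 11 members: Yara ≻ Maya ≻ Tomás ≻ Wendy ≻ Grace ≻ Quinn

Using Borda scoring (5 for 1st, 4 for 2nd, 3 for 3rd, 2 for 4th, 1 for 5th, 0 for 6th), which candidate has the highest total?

Wendy: 9×3 + 12×0 + 12×5 + 10×3 + 11×2 = 139
Maya: 9×0 + 12×4 + 12×2 + 10×4 + 11×4 = 156
Grace: 9×1 + 12×5 + 12×0 + 10×5 + 11×1 = 130
Yara: 9×5 + 12×3 + 12×3 + 10×2 + 11×5 = 192
Quinn: 9×4 + 12×1 + 12×4 + 10×1 + 11×0 = 106
Tomás: 9×2 + 12×2 + 12×1 + 10×0 + 11×3 = 87

Yara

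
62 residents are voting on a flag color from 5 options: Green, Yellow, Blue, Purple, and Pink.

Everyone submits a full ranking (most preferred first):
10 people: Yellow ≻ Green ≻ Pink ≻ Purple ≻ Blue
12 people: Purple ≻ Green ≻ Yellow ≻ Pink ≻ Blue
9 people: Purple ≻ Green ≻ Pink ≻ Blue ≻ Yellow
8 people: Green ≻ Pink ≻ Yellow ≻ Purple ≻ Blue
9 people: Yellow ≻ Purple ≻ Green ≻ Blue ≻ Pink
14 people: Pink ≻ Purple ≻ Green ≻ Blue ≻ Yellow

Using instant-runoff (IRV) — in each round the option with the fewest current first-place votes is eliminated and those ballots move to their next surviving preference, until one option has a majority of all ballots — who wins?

Round 1: Green 8, Yellow 19, Blue 0, Purple 21, Pink 14. Blue eliminated.
Round 2: Green 8, Yellow 19, Purple 21, Pink 14. Green eliminated.
Round 3: Yellow 19, Purple 21, Pink 22. Yellow eliminated.
Round 4: Purple 30, Pink 32. Pink has a majority (≥32).

Pink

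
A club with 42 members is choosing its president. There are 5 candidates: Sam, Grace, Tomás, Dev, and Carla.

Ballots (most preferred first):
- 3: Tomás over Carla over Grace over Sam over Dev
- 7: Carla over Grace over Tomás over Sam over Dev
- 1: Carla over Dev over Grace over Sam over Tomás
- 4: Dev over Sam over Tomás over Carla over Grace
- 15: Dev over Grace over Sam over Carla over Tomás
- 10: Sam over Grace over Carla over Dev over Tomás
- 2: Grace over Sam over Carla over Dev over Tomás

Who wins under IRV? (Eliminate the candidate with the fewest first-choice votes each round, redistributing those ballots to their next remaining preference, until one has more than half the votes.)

Sam

Round 1: Sam 10, Grace 2, Tomás 3, Dev 19, Carla 8. Grace eliminated.
Round 2: Sam 12, Tomás 3, Dev 19, Carla 8. Tomás eliminated.
Round 3: Sam 12, Dev 19, Carla 11. Carla eliminated.
Round 4: Sam 22, Dev 20. Sam has a majority (≥22).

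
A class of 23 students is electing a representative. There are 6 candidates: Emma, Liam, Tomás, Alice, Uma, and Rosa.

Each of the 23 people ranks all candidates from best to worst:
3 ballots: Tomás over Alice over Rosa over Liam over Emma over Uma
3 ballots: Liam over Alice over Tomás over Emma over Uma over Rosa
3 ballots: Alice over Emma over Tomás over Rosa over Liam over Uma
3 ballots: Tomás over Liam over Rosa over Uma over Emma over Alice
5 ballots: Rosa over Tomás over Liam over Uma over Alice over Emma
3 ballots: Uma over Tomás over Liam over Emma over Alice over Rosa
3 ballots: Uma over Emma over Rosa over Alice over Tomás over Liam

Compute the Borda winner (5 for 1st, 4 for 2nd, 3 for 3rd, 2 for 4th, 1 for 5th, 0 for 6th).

Tomás

Emma: 3×1 + 3×2 + 3×4 + 3×1 + 5×0 + 3×2 + 3×4 = 42
Liam: 3×2 + 3×5 + 3×1 + 3×4 + 5×3 + 3×3 + 3×0 = 60
Tomás: 3×5 + 3×3 + 3×3 + 3×5 + 5×4 + 3×4 + 3×1 = 83
Alice: 3×4 + 3×4 + 3×5 + 3×0 + 5×1 + 3×1 + 3×2 = 53
Uma: 3×0 + 3×1 + 3×0 + 3×2 + 5×2 + 3×5 + 3×5 = 49
Rosa: 3×3 + 3×0 + 3×2 + 3×3 + 5×5 + 3×0 + 3×3 = 58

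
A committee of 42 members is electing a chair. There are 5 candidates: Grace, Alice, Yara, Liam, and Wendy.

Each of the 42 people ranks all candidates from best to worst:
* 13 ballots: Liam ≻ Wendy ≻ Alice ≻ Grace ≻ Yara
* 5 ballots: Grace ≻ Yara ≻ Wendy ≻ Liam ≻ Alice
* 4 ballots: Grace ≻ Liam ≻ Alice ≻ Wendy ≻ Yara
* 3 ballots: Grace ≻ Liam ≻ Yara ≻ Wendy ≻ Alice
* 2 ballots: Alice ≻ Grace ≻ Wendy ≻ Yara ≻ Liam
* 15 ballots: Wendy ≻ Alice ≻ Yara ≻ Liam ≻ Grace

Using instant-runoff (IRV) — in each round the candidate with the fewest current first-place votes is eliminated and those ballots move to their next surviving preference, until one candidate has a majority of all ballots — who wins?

Round 1: Grace 12, Alice 2, Yara 0, Liam 13, Wendy 15. Yara eliminated.
Round 2: Grace 12, Alice 2, Liam 13, Wendy 15. Alice eliminated.
Round 3: Grace 14, Liam 13, Wendy 15. Liam eliminated.
Round 4: Grace 14, Wendy 28. Wendy has a majority (≥22).

Wendy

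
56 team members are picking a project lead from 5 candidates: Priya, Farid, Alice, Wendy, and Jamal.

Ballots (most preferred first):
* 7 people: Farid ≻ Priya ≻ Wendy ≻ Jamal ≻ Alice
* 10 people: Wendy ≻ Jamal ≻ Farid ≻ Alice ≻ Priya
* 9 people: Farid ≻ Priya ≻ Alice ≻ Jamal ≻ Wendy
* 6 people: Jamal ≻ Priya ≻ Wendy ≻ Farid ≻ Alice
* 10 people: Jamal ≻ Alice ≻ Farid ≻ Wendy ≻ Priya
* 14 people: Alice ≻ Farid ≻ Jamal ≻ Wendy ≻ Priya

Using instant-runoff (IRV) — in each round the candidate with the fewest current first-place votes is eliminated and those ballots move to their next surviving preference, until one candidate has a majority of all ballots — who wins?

Farid

Round 1: Priya 0, Farid 16, Alice 14, Wendy 10, Jamal 16. Priya eliminated.
Round 2: Farid 16, Alice 14, Wendy 10, Jamal 16. Wendy eliminated.
Round 3: Farid 16, Alice 14, Jamal 26. Alice eliminated.
Round 4: Farid 30, Jamal 26. Farid has a majority (≥29).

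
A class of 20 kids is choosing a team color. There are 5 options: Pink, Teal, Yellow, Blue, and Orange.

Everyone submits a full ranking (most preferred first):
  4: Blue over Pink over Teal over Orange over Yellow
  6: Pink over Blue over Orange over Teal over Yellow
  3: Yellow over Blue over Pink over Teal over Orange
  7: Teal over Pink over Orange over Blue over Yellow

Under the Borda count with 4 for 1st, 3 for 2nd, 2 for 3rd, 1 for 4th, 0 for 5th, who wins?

Pink

Pink: 4×3 + 6×4 + 3×2 + 7×3 = 63
Teal: 4×2 + 6×1 + 3×1 + 7×4 = 45
Yellow: 4×0 + 6×0 + 3×4 + 7×0 = 12
Blue: 4×4 + 6×3 + 3×3 + 7×1 = 50
Orange: 4×1 + 6×2 + 3×0 + 7×2 = 30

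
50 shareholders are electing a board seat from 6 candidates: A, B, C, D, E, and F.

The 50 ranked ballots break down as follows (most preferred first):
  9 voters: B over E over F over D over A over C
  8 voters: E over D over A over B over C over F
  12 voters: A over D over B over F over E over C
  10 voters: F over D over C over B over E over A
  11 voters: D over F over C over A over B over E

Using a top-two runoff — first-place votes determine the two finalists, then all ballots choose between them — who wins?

Round 1 first-place votes: A 12, B 9, C 0, D 11, E 8, F 10. A and D advance.
Runoff: A is ranked above D on 12 ballots, D above A on 38.

D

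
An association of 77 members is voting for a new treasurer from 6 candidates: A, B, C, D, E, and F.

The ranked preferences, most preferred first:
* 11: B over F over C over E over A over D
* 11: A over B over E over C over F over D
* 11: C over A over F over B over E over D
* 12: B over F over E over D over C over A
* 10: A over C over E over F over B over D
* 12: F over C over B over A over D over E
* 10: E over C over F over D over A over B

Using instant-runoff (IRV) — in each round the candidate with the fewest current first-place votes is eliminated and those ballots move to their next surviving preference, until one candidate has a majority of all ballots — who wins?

C

Round 1: A 21, B 23, C 11, D 0, E 10, F 12. D eliminated.
Round 2: A 21, B 23, C 11, E 10, F 12. E eliminated.
Round 3: A 21, B 23, C 21, F 12. F eliminated.
Round 4: A 21, B 23, C 33. A eliminated.
Round 5: B 34, C 43. C has a majority (≥39).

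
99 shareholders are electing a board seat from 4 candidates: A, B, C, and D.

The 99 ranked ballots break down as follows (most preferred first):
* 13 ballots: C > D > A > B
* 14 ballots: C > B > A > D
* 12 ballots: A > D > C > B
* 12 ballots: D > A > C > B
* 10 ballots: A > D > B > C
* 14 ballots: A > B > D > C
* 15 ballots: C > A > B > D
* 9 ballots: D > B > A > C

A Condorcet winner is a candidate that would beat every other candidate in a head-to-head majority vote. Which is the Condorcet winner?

A vs B: 76–23
A vs C: 57–42
A vs D: 65–34
A beats every other candidate.

A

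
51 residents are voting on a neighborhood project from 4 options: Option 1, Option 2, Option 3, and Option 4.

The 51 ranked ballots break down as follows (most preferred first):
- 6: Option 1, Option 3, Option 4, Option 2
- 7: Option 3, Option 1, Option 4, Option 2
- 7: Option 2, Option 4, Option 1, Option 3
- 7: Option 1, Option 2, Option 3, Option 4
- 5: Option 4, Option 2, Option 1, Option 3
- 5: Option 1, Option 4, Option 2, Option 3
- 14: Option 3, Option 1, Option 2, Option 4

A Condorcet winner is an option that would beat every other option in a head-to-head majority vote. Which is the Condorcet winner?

Option 1 vs Option 2: 39–12
Option 1 vs Option 3: 30–21
Option 1 vs Option 4: 39–12
Option 1 beats every other option.

Option 1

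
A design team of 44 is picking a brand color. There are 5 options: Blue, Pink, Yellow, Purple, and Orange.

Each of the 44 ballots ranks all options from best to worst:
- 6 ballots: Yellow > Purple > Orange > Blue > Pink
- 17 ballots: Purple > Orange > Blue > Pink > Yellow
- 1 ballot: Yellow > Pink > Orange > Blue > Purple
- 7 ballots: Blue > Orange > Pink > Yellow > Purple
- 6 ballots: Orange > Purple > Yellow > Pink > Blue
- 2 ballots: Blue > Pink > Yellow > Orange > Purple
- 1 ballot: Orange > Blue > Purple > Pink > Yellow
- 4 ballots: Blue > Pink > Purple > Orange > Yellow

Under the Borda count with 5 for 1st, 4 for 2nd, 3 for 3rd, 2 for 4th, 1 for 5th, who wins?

Orange

Blue: 6×2 + 17×3 + 1×2 + 7×5 + 6×1 + 2×5 + 1×4 + 4×5 = 140
Pink: 6×1 + 17×2 + 1×4 + 7×3 + 6×2 + 2×4 + 1×2 + 4×4 = 103
Yellow: 6×5 + 17×1 + 1×5 + 7×2 + 6×3 + 2×3 + 1×1 + 4×1 = 95
Purple: 6×4 + 17×5 + 1×1 + 7×1 + 6×4 + 2×1 + 1×3 + 4×3 = 158
Orange: 6×3 + 17×4 + 1×3 + 7×4 + 6×5 + 2×2 + 1×5 + 4×2 = 164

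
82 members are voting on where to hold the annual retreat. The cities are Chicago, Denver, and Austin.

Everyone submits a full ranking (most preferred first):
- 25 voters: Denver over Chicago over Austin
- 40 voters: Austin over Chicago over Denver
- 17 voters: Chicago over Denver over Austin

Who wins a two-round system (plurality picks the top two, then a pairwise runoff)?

Denver

Round 1 first-place votes: Chicago 17, Denver 25, Austin 40. Austin and Denver advance.
Runoff: Austin is ranked above Denver on 40 ballots, Denver above Austin on 42.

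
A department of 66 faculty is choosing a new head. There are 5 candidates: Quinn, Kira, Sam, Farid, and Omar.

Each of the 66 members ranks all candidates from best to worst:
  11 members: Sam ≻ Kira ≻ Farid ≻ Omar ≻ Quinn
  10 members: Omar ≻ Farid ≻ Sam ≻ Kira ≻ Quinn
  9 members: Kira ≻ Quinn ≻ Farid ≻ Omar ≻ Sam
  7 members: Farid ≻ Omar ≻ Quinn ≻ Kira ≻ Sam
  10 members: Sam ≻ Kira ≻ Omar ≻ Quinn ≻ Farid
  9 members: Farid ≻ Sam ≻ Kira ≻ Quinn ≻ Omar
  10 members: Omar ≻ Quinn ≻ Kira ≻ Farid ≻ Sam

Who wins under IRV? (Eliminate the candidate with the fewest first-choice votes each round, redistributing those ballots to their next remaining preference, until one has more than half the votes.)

Round 1: Quinn 0, Kira 9, Sam 21, Farid 16, Omar 20. Quinn eliminated.
Round 2: Kira 9, Sam 21, Farid 16, Omar 20. Kira eliminated.
Round 3: Sam 21, Farid 25, Omar 20. Omar eliminated.
Round 4: Sam 21, Farid 45. Farid has a majority (≥34).

Farid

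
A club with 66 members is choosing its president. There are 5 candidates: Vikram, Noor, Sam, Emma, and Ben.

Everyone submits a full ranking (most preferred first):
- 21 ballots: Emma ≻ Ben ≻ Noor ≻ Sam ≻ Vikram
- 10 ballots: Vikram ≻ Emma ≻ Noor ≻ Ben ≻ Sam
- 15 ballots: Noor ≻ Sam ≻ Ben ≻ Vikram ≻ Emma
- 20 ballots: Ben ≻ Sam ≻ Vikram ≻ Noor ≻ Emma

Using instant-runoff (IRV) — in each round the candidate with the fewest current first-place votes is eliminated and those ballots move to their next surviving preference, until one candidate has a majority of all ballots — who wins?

Ben

Round 1: Vikram 10, Noor 15, Sam 0, Emma 21, Ben 20. Sam eliminated.
Round 2: Vikram 10, Noor 15, Emma 21, Ben 20. Vikram eliminated.
Round 3: Noor 15, Emma 31, Ben 20. Noor eliminated.
Round 4: Emma 31, Ben 35. Ben has a majority (≥34).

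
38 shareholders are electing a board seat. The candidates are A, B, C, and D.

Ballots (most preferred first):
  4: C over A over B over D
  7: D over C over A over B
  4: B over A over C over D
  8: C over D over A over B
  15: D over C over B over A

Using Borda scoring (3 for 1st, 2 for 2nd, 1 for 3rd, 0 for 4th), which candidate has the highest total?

C

A: 4×2 + 7×1 + 4×2 + 8×1 + 15×0 = 31
B: 4×1 + 7×0 + 4×3 + 8×0 + 15×1 = 31
C: 4×3 + 7×2 + 4×1 + 8×3 + 15×2 = 84
D: 4×0 + 7×3 + 4×0 + 8×2 + 15×3 = 82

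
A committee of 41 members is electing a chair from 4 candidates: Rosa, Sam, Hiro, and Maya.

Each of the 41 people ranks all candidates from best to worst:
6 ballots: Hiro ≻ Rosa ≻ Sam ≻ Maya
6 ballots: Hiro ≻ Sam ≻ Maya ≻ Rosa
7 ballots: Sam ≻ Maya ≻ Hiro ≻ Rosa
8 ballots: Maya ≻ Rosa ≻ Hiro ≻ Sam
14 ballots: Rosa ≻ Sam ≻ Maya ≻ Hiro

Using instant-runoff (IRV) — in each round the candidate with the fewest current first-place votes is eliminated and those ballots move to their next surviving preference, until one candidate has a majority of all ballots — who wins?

Maya

Round 1: Rosa 14, Sam 7, Hiro 12, Maya 8. Sam eliminated.
Round 2: Rosa 14, Hiro 12, Maya 15. Hiro eliminated.
Round 3: Rosa 20, Maya 21. Maya has a majority (≥21).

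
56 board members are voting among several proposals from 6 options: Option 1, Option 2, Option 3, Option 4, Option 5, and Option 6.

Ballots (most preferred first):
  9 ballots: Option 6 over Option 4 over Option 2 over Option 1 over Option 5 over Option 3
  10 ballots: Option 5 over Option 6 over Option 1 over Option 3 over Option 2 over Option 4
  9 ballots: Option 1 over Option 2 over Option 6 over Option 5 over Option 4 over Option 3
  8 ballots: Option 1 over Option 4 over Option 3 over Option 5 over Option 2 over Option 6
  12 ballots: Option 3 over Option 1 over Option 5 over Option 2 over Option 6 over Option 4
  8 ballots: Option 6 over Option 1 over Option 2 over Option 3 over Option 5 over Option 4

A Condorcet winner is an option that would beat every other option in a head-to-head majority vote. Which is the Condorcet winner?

Option 1 vs Option 2: 47–9
Option 1 vs Option 3: 44–12
Option 1 vs Option 4: 47–9
Option 1 vs Option 5: 46–10
Option 1 vs Option 6: 29–27
Option 1 beats every other option.

Option 1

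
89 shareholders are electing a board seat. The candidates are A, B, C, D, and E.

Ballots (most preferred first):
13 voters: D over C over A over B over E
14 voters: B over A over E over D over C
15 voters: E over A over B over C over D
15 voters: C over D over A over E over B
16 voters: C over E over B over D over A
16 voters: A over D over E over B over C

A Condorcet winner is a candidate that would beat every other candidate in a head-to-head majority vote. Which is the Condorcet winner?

A

A vs B: 59–30
A vs C: 45–44
A vs D: 45–44
A vs E: 58–31
A beats every other candidate.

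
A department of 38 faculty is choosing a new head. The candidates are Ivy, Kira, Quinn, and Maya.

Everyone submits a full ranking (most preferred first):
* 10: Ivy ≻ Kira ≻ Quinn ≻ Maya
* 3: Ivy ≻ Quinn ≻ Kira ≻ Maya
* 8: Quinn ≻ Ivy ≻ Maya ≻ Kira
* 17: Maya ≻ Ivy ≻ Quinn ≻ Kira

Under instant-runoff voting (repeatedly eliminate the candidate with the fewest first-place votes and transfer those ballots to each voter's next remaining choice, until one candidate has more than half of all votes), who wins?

Round 1: Ivy 13, Kira 0, Quinn 8, Maya 17. Kira eliminated.
Round 2: Ivy 13, Quinn 8, Maya 17. Quinn eliminated.
Round 3: Ivy 21, Maya 17. Ivy has a majority (≥20).

Ivy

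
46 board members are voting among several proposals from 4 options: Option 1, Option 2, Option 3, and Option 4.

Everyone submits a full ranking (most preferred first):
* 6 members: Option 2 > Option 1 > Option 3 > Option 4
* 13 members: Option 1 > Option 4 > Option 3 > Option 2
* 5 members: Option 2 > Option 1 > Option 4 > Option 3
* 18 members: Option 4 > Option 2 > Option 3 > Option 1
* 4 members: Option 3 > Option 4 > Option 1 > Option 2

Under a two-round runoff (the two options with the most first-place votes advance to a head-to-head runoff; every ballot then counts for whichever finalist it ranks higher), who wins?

Round 1 first-place votes: Option 1 13, Option 2 11, Option 3 4, Option 4 18. Option 4 and Option 1 advance.
Runoff: Option 4 is ranked above Option 1 on 22 ballots, Option 1 above Option 4 on 24.

Option 1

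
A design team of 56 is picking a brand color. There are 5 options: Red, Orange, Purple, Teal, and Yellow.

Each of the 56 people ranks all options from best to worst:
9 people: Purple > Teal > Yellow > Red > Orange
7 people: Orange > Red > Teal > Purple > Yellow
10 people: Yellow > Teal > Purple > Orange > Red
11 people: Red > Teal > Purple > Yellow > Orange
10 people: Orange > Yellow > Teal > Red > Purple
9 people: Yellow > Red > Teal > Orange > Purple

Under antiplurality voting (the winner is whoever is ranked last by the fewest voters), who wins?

Last-place votes: Red 10, Orange 20, Purple 19, Teal 0, Yellow 7.

Teal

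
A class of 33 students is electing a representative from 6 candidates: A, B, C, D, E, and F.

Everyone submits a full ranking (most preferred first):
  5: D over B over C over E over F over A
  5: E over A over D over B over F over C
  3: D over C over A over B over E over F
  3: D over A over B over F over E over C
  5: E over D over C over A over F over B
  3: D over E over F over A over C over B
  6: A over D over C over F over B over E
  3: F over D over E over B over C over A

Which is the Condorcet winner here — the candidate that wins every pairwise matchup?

D vs A: 22–11
D vs B: 33–0
D vs C: 33–0
D vs E: 23–10
D vs F: 30–3
D beats every other candidate.

D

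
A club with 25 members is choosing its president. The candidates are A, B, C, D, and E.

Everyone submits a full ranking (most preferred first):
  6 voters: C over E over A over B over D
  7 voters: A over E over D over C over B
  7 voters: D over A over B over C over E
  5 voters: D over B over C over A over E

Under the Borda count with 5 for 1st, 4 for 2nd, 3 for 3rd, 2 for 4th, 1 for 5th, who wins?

A

A: 6×3 + 7×5 + 7×4 + 5×2 = 91
B: 6×2 + 7×1 + 7×3 + 5×4 = 60
C: 6×5 + 7×2 + 7×2 + 5×3 = 73
D: 6×1 + 7×3 + 7×5 + 5×5 = 87
E: 6×4 + 7×4 + 7×1 + 5×1 = 64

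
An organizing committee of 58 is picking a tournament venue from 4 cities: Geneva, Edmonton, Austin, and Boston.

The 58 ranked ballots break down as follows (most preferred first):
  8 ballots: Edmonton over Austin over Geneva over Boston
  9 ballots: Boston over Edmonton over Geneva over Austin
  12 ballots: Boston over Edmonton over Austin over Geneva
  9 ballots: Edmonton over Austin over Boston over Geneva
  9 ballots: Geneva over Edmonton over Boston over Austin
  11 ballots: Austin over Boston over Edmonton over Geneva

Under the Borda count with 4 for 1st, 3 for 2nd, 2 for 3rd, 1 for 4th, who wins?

Edmonton

Geneva: 8×2 + 9×2 + 12×1 + 9×1 + 9×4 + 11×1 = 102
Edmonton: 8×4 + 9×3 + 12×3 + 9×4 + 9×3 + 11×2 = 180
Austin: 8×3 + 9×1 + 12×2 + 9×3 + 9×1 + 11×4 = 137
Boston: 8×1 + 9×4 + 12×4 + 9×2 + 9×2 + 11×3 = 161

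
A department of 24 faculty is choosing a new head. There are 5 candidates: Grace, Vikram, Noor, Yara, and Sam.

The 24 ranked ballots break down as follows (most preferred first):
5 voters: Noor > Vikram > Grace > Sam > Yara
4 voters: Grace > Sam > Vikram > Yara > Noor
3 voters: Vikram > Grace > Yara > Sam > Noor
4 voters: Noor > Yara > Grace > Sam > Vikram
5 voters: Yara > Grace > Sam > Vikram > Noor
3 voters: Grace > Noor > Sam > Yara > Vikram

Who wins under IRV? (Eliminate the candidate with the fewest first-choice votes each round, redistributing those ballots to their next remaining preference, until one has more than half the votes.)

Round 1: Grace 7, Vikram 3, Noor 9, Yara 5, Sam 0. Sam eliminated.
Round 2: Grace 7, Vikram 3, Noor 9, Yara 5. Vikram eliminated.
Round 3: Grace 10, Noor 9, Yara 5. Yara eliminated.
Round 4: Grace 15, Noor 9. Grace has a majority (≥13).

Grace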